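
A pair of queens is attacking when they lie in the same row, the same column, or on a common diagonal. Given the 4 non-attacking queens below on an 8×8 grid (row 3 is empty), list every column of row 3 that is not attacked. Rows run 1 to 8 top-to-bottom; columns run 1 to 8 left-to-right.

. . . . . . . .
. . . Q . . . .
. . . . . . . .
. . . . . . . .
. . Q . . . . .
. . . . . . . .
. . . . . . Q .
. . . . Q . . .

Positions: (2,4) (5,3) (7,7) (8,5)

columns 2, 6, 8

(2,4) attacks row 3 at column 4 and diagonals 3, 5.
(5,3) attacks row 3 at column 3 and diagonals 1, 5.
(7,7) attacks row 3 at column 7 and diagonals 3.
(8,5) attacks row 3 at column 5.
Attacked columns: {1, 3, 4, 5, 7}. Safe: {2, 6, 8}.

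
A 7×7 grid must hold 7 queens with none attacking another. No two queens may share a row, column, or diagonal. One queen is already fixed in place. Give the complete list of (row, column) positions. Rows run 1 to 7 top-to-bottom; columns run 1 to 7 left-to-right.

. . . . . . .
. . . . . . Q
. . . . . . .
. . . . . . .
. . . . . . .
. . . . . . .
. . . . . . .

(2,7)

Row 1: attacked by (2,7)→{6,7}. Safe: 1, 2, 3, 4, 5. Place at column 5.
Row 3: attacked by (1,5)→{3,5,7}; (2,7)→{6,7}. Safe: 1, 2, 4. Place at column 2.
Row 4: attacked by (1,5)→{2,5}; (2,7)→{5,7}; (3,2)→{1,2,3}. Safe: 4, 6. Place at column 4.
Row 5: attacked by (1,5)→{1,5}; (2,7)→{4,7}; (3,2)→{2,4}; (4,4)→{3,4,5}. Safe: 6. Place at column 6.
Row 6: attacked by (1,5)→{5}; (2,7)→{3,7}; (3,2)→{2,5}; (4,4)→{2,4,6}; (5,6)→{5,6,7}. Safe: 1. Place at column 1.
Row 7: attacked by (1,5)→{5}; (2,7)→{2,7}; (3,2)→{2,6}; (4,4)→{1,4,7}; (5,6)→{4,6}; (6,1)→{1,2}. Safe: 3. Place at column 3.
Columns [5, 7, 2, 4, 6, 1, 3], r−c [-4, -5, 1, 0, -1, 5, 4], r+c [6, 9, 5, 8, 11, 7, 10] are all distinct, so no two queens attack.

(1,5) (2,7) (3,2) (4,4) (5,6) (6,1) (7,3)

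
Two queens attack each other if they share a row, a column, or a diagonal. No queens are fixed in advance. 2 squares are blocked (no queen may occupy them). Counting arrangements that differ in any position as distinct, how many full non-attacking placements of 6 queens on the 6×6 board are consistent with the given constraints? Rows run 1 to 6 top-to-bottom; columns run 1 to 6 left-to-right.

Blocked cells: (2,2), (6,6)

Branch on row 1: col 1 → 0; col 2 → 1; col 3 → 1; col 4 → 1; col 5 → 1; col 6 → 0.
Sum: 0 + 1 + 1 + 1 + 1 + 0 = 4.

4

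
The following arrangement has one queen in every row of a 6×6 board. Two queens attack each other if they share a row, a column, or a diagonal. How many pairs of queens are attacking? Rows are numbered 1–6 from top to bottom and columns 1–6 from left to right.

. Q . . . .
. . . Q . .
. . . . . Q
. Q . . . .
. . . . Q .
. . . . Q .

3

Same column: (1,2)–(4,2) (column 2); (5,5)–(6,5) (column 5).
Same diagonal: (2,4)–(4,2) (|2−4| = |4−2| = 2).
Total attacking pairs: 3.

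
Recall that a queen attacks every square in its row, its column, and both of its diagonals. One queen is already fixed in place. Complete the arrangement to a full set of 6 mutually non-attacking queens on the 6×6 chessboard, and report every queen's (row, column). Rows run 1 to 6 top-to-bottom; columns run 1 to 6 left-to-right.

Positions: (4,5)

Row 1: attacked by (4,5)→{2,5}. Safe: 1, 3, 4, 6. Place at column 3.
Row 2: attacked by (1,3)→{2,3,4}; (4,5)→{3,5}. Safe: 1, 6. Place at column 6.
Row 3: attacked by (1,3)→{1,3,5}; (2,6)→{5,6}; (4,5)→{4,5,6}. Safe: 2. Place at column 2.
Row 5: attacked by (1,3)→{3}; (2,6)→{3,6}; (3,2)→{2,4}; (4,5)→{4,5,6}. Safe: 1. Place at column 1.
Row 6: attacked by (1,3)→{3}; (2,6)→{2,6}; (3,2)→{2,5}; (4,5)→{3,5}; (5,1)→{1,2}. Safe: 4. Place at column 4.
Columns [3, 6, 2, 5, 1, 4], r−c [-2, -4, 1, -1, 4, 2], r+c [4, 8, 5, 9, 6, 10] are all distinct, so no two queens attack.

(1,3) (2,6) (3,2) (4,5) (5,1) (6,4)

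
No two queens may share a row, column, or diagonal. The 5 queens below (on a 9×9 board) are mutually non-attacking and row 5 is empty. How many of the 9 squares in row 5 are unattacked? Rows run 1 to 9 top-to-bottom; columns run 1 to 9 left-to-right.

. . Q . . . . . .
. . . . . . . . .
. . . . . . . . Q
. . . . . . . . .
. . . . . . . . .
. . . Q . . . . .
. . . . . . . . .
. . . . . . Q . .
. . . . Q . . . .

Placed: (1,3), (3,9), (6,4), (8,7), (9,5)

3

(1,3) attacks row 5 at column 3 and diagonals 7.
(3,9) attacks row 5 at column 9 and diagonals 7.
(6,4) attacks row 5 at column 4 and diagonals 3, 5.
(8,7) attacks row 5 at column 7 and diagonals 4.
(9,5) attacks row 5 at column 5 and diagonals 1, 9.
Attacked columns: {1, 3, 4, 5, 7, 9}. Safe: {2, 6, 8}.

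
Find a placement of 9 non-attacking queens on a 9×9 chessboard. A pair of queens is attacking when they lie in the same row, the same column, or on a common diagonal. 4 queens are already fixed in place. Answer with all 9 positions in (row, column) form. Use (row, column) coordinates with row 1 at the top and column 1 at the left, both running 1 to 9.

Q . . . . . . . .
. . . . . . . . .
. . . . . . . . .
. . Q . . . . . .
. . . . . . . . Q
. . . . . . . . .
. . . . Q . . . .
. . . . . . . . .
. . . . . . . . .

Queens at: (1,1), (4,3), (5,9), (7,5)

Row 2: attacked by (1,1)→{1,2}; (4,3)→{1,3,5}; (5,9)→{6,9}; (7,5)→{5}. Safe: 4, 7, 8. Place at column 4.
Row 3: attacked by (1,1)→{1,3}; (2,4)→{3,4,5}; (4,3)→{2,3,4}; (5,9)→{7,9}; (7,5)→{1,5,9}. Safe: 6, 8. Place at column 8.
Row 6: attacked by (1,1)→{1,6}; (2,4)→{4,8}; (3,8)→{5,8}; (4,3)→{1,3,5}; (5,9)→{8,9}; (7,5)→{4,5,6}. Safe: 2, 7. Place at column 7.
Row 8: attacked by (1,1)→{1,8}; (2,4)→{4}; (3,8)→{3,8}; (4,3)→{3,7}; (5,9)→{6,9}; (6,7)→{5,7,9}; (7,5)→{4,5,6}. Safe: 2. Place at column 2.
Row 9: attacked by (1,1)→{1,9}; (2,4)→{4}; (3,8)→{2,8}; (4,3)→{3,8}; (5,9)→{5,9}; (6,7)→{4,7}; (7,5)→{3,5,7}; (8,2)→{1,2,3}. Safe: 6. Place at column 6.
Columns [1, 4, 8, 3, 9, 7, 5, 2, 6], r−c [0, -2, -5, 1, -4, -1, 2, 6, 3], r+c [2, 6, 11, 7, 14, 13, 12, 10, 15] are all distinct, so no two queens attack.

(1,1) (2,4) (3,8) (4,3) (5,9) (6,7) (7,5) (8,2) (9,6)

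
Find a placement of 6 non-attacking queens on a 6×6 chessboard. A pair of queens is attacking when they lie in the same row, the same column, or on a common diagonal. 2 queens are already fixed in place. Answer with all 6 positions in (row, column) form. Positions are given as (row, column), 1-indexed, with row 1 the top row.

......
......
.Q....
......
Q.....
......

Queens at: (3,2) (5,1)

Row 1: attacked by (3,2)→{2,4}; (5,1)→{1,5}. Safe: 3, 6. Place at column 3.
Row 2: attacked by (1,3)→{2,3,4}; (3,2)→{1,2,3}; (5,1)→{1,4}. Safe: 5, 6. Place at column 6.
Row 4: attacked by (1,3)→{3,6}; (2,6)→{4,6}; (3,2)→{1,2,3}; (5,1)→{1,2}. Safe: 5. Place at column 5.
Row 6: attacked by (1,3)→{3}; (2,6)→{2,6}; (3,2)→{2,5}; (4,5)→{3,5}; (5,1)→{1,2}. Safe: 4. Place at column 4.
Columns [3, 6, 2, 5, 1, 4], r−c [-2, -4, 1, -1, 4, 2], r+c [4, 8, 5, 9, 6, 10] are all distinct, so no two queens attack.

(1,3) (2,6) (3,2) (4,5) (5,1) (6,4)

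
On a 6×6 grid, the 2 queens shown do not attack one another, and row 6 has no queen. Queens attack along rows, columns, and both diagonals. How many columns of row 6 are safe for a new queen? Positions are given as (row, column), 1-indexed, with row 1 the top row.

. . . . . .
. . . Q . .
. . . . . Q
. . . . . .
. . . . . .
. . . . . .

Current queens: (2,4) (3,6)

3

(2,4) attacks row 6 at column 4.
(3,6) attacks row 6 at column 6 and diagonals 3.
Attacked columns: {3, 4, 6}. Safe: {1, 2, 5}.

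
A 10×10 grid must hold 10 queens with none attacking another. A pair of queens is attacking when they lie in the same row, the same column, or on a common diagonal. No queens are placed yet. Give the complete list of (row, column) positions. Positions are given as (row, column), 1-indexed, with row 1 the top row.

Row 1: Safe: 1, 2, 3, 4, 5, 6, 7, 8, 9, 10. Place at column 7.
Row 2: attacked by (1,7)→{6,7,8}. Safe: 1, 2, 3, 4, 5, 9, 10. Place at column 1.
Row 3: attacked by (1,7)→{5,7,9}; (2,1)→{1,2}. Safe: 3, 4, 6, 8, 10. Place at column 6.
Row 4: attacked by (1,7)→{4,7,10}; (2,1)→{1,3}; (3,6)→{5,6,7}. Safe: 2, 8, 9. Place at column 9.
Row 5: attacked by (1,7)→{3,7}; (2,1)→{1,4}; (3,6)→{4,6,8}; (4,9)→{8,9,10}. Safe: 2, 5. Place at column 2.
Row 6: attacked by (1,7)→{2,7}; (2,1)→{1,5}; (3,6)→{3,6,9}; (4,9)→{7,9}; (5,2)→{1,2,3}. Safe: 4, 8, 10. Place at column 4.
Row 7: attacked by (1,7)→{1,7}; (2,1)→{1,6}; (3,6)→{2,6,10}; (4,9)→{6,9}; (5,2)→{2,4}; (6,4)→{3,4,5}. Safe: 8. Place at column 8.
Row 8: attacked by (1,7)→{7}; (2,1)→{1,7}; (3,6)→{1,6}; (4,9)→{5,9}; (5,2)→{2,5}; (6,4)→{2,4,6}; (7,8)→{7,8,9}. Safe: 3, 10. Place at column 3.
Row 9: attacked by (1,7)→{7}; (2,1)→{1,8}; (3,6)→{6}; (4,9)→{4,9}; (5,2)→{2,6}; (6,4)→{1,4,7}; (7,8)→{6,8,10}; (8,3)→{2,3,4}. Safe: 5. Place at column 5.
Row 10: attacked by (1,7)→{7}; (2,1)→{1,9}; (3,6)→{6}; (4,9)→{3,9}; (5,2)→{2,7}; (6,4)→{4,8}; (7,8)→{5,8}; (8,3)→{1,3,5}; (9,5)→{4,5,6}. Safe: 10. Place at column 10.
Columns [7, 1, 6, 9, 2, 4, 8, 3, 5, 10], r−c [-6, 1, -3, -5, 3, 2, -1, 5, 4, 0], r+c [8, 3, 9, 13, 7, 10, 15, 11, 14, 20] are all distinct, so no two queens attack.

(1,7) (2,1) (3,6) (4,9) (5,2) (6,4) (7,8) (8,3) (9,5) (10,10)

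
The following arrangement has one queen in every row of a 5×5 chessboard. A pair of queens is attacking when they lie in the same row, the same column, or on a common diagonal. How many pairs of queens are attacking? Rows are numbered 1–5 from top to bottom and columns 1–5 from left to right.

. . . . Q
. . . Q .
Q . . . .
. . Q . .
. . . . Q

Same column: (1,5)–(5,5) (column 5).
Same diagonal: (1,5)–(2,4) (|1−2| = |5−4| = 1).
Total attacking pairs: 2.

2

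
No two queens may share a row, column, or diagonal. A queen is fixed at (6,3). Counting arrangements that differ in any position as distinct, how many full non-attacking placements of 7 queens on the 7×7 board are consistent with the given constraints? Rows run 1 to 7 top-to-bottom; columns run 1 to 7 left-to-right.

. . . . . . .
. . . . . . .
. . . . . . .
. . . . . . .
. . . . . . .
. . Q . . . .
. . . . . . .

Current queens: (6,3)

6

Branch on row 1: col 1 → 0; col 2 → 3; col 4 → 1; col 5 → 0; col 6 → 1; col 7 → 1.
Sum: 0 + 3 + 1 + 0 + 1 + 1 = 6.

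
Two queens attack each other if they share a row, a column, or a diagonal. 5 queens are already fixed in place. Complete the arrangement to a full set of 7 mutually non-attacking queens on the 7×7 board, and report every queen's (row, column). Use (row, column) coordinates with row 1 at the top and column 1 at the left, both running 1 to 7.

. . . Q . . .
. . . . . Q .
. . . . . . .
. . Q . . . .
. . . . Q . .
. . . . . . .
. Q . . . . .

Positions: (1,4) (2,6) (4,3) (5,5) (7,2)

(1,4) (2,6) (3,1) (4,3) (5,5) (6,7) (7,2)

Row 3: attacked by (1,4)→{2,4,6}; (2,6)→{5,6,7}; (4,3)→{2,3,4}; (5,5)→{3,5,7}; (7,2)→{2,6}. Safe: 1. Place at column 1.
Row 6: attacked by (1,4)→{4}; (2,6)→{2,6}; (3,1)→{1,4}; (4,3)→{1,3,5}; (5,5)→{4,5,6}; (7,2)→{1,2,3}. Safe: 7. Place at column 7.
Columns [4, 6, 1, 3, 5, 7, 2], r−c [-3, -4, 2, 1, 0, -1, 5], r+c [5, 8, 4, 7, 10, 13, 9] are all distinct, so no two queens attack.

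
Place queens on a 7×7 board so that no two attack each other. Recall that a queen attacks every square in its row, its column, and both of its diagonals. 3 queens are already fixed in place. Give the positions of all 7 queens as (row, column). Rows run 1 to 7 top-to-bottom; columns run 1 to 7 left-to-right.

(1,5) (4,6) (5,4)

Row 2: attacked by (1,5)→{4,5,6}; (4,6)→{4,6}; (5,4)→{1,4,7}. Safe: 2, 3. Place at column 3.
Row 3: attacked by (1,5)→{3,5,7}; (2,3)→{2,3,4}; (4,6)→{5,6,7}; (5,4)→{2,4,6}. Safe: 1. Place at column 1.
Row 6: attacked by (1,5)→{5}; (2,3)→{3,7}; (3,1)→{1,4}; (4,6)→{4,6}; (5,4)→{3,4,5}. Safe: 2. Place at column 2.
Row 7: attacked by (1,5)→{5}; (2,3)→{3}; (3,1)→{1,5}; (4,6)→{3,6}; (5,4)→{2,4,6}; (6,2)→{1,2,3}. Safe: 7. Place at column 7.
Columns [5, 3, 1, 6, 4, 2, 7], r−c [-4, -1, 2, -2, 1, 4, 0], r+c [6, 5, 4, 10, 9, 8, 14] are all distinct, so no two queens attack.

(1,5) (2,3) (3,1) (4,6) (5,4) (6,2) (7,7)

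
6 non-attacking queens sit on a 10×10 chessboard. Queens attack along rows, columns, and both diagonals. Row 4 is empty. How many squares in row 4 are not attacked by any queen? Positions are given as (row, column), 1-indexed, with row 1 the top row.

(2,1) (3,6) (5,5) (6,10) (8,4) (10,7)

2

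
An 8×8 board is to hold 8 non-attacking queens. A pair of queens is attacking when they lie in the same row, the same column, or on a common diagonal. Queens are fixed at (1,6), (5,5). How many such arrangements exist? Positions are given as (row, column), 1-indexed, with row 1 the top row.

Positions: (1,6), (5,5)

Branch on row 2: col 1 → 0; col 3 → 2; col 4 → 1.
Sum: 0 + 2 + 1 = 3.

3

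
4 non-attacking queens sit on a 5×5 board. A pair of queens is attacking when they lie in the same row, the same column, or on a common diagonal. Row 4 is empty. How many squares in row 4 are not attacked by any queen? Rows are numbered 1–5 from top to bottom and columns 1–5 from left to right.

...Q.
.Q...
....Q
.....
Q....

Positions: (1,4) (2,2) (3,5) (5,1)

1

(1,4) attacks row 4 at column 4 and diagonals 1.
(2,2) attacks row 4 at column 2 and diagonals 4.
(3,5) attacks row 4 at column 5 and diagonals 4.
(5,1) attacks row 4 at column 1 and diagonals 2.
Attacked columns: {1, 2, 4, 5}. Safe: {3}.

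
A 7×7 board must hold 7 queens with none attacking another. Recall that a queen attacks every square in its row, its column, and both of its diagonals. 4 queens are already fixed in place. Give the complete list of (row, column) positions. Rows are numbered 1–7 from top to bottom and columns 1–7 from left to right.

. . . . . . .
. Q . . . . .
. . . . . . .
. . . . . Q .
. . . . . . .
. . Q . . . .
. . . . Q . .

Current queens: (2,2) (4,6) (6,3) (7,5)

Row 1: attacked by (2,2)→{1,2,3}; (4,6)→{3,6}; (6,3)→{3}; (7,5)→{5}. Safe: 4, 7. Place at column 7.
Row 3: attacked by (1,7)→{5,7}; (2,2)→{1,2,3}; (4,6)→{5,6,7}; (6,3)→{3,6}; (7,5)→{1,5}. Safe: 4. Place at column 4.
Row 5: attacked by (1,7)→{3,7}; (2,2)→{2,5}; (3,4)→{2,4,6}; (4,6)→{5,6,7}; (6,3)→{2,3,4}; (7,5)→{3,5,7}. Safe: 1. Place at column 1.
Columns [7, 2, 4, 6, 1, 3, 5], r−c [-6, 0, -1, -2, 4, 3, 2], r+c [8, 4, 7, 10, 6, 9, 12] are all distinct, so no two queens attack.

(1,7) (2,2) (3,4) (4,6) (5,1) (6,3) (7,5)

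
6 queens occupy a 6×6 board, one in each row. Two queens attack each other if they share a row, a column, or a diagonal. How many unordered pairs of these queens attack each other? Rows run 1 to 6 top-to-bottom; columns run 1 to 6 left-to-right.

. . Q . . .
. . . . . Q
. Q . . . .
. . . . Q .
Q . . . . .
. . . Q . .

0

All columns are distinct and no two queens satisfy |Δrow| = |Δcol|, so no pair attacks.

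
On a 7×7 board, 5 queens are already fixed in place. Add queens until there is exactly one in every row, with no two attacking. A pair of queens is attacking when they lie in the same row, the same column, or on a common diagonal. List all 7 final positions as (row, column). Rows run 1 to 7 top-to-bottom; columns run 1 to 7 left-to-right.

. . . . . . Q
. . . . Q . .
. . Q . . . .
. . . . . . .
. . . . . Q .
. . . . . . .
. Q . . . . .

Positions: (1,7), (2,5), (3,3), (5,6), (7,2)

Row 4: attacked by (1,7)→{4,7}; (2,5)→{3,5,7}; (3,3)→{2,3,4}; (5,6)→{5,6,7}; (7,2)→{2,5}. Safe: 1. Place at column 1.
Row 6: attacked by (1,7)→{2,7}; (2,5)→{1,5}; (3,3)→{3,6}; (4,1)→{1,3}; (5,6)→{5,6,7}; (7,2)→{1,2,3}. Safe: 4. Place at column 4.
Columns [7, 5, 3, 1, 6, 4, 2], r−c [-6, -3, 0, 3, -1, 2, 5], r+c [8, 7, 6, 5, 11, 10, 9] are all distinct, so no two queens attack.

(1,7) (2,5) (3,3) (4,1) (5,6) (6,4) (7,2)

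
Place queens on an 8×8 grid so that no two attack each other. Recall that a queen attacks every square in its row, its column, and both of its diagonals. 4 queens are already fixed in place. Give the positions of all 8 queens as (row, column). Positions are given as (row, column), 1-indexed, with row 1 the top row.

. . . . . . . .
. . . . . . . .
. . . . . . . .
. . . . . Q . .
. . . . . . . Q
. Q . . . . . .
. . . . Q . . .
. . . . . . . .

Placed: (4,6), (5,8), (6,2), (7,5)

Row 1: attacked by (4,6)→{3,6}; (5,8)→{4,8}; (6,2)→{2,7}; (7,5)→{5}. Safe: 1. Place at column 1.
Row 2: attacked by (1,1)→{1,2}; (4,6)→{4,6,8}; (5,8)→{5,8}; (6,2)→{2,6}; (7,5)→{5}. Safe: 3, 7. Place at column 7.
Row 3: attacked by (1,1)→{1,3}; (2,7)→{6,7,8}; (4,6)→{5,6,7}; (5,8)→{6,8}; (6,2)→{2,5}; (7,5)→{1,5}. Safe: 4. Place at column 4.
Row 8: attacked by (1,1)→{1,8}; (2,7)→{1,7}; (3,4)→{4}; (4,6)→{2,6}; (5,8)→{5,8}; (6,2)→{2,4}; (7,5)→{4,5,6}. Safe: 3. Place at column 3.
Columns [1, 7, 4, 6, 8, 2, 5, 3], r−c [0, -5, -1, -2, -3, 4, 2, 5], r+c [2, 9, 7, 10, 13, 8, 12, 11] are all distinct, so no two queens attack.

(1,1) (2,7) (3,4) (4,6) (5,8) (6,2) (7,5) (8,3)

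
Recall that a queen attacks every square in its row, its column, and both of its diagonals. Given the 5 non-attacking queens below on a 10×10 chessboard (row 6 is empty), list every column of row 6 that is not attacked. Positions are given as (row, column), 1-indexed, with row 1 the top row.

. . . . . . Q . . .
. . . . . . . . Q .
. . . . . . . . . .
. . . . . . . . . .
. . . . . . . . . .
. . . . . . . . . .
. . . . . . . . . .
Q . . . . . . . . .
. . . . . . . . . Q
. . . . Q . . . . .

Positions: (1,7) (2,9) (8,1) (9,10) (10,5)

columns 4, 6, 8

(1,7) attacks row 6 at column 7 and diagonals 2.
(2,9) attacks row 6 at column 9 and diagonals 5.
(8,1) attacks row 6 at column 1 and diagonals 3.
(9,10) attacks row 6 at column 10 and diagonals 7.
(10,5) attacks row 6 at column 5 and diagonals 1, 9.
Attacked columns: {1, 2, 3, 5, 7, 9, 10}. Safe: {4, 6, 8}.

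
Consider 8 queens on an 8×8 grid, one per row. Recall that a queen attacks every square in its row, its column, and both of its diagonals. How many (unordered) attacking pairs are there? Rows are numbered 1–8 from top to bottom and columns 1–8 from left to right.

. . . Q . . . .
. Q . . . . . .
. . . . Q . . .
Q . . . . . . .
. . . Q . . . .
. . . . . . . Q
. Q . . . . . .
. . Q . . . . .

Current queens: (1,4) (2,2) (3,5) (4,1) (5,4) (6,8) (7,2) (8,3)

Same column: (1,4)–(5,4) (column 4); (2,2)–(7,2) (column 2).
Same diagonal: (1,4)–(4,1) (|1−4| = |4−1| = 3); (3,5)–(6,8) (|3−6| = |5−8| = 3); (5,4)–(7,2) (|5−7| = |4−2| = 2); (7,2)–(8,3) (|7−8| = |2−3| = 1).
Total attacking pairs: 6.

6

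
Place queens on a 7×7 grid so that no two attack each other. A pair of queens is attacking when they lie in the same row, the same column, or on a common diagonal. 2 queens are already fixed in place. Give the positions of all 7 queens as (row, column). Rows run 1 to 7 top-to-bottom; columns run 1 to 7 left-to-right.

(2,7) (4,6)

Row 1: attacked by (2,7)→{6,7}; (4,6)→{3,6}. Safe: 1, 2, 4, 5. Place at column 4.
Row 3: attacked by (1,4)→{2,4,6}; (2,7)→{6,7}; (4,6)→{5,6,7}. Safe: 1, 3. Place at column 3.
Row 5: attacked by (1,4)→{4}; (2,7)→{4,7}; (3,3)→{1,3,5}; (4,6)→{5,6,7}. Safe: 2. Place at column 2.
Row 6: attacked by (1,4)→{4}; (2,7)→{3,7}; (3,3)→{3,6}; (4,6)→{4,6}; (5,2)→{1,2,3}. Safe: 5. Place at column 5.
Row 7: attacked by (1,4)→{4}; (2,7)→{2,7}; (3,3)→{3,7}; (4,6)→{3,6}; (5,2)→{2,4}; (6,5)→{4,5,6}. Safe: 1. Place at column 1.
Columns [4, 7, 3, 6, 2, 5, 1], r−c [-3, -5, 0, -2, 3, 1, 6], r+c [5, 9, 6, 10, 7, 11, 8] are all distinct, so no two queens attack.

(1,4) (2,7) (3,3) (4,6) (5,2) (6,5) (7,1)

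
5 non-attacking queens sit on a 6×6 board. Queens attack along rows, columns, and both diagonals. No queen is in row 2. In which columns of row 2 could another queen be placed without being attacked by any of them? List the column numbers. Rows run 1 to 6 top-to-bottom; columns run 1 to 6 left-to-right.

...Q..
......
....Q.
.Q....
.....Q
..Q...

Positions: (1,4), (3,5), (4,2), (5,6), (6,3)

columns 1

(1,4) attacks row 2 at column 4 and diagonals 3, 5.
(3,5) attacks row 2 at column 5 and diagonals 4, 6.
(4,2) attacks row 2 at column 2 and diagonals 4.
(5,6) attacks row 2 at column 6 and diagonals 3.
(6,3) attacks row 2 at column 3.
Attacked columns: {2, 3, 4, 5, 6}. Safe: {1}.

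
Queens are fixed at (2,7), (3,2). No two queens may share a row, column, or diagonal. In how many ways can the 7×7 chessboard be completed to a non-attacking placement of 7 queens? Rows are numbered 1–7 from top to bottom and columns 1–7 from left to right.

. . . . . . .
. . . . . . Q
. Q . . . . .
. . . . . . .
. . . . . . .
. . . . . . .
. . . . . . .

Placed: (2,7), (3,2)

3

Branch on row 1: col 1 → 0; col 3 → 1; col 5 → 2.
Sum: 0 + 1 + 2 = 3.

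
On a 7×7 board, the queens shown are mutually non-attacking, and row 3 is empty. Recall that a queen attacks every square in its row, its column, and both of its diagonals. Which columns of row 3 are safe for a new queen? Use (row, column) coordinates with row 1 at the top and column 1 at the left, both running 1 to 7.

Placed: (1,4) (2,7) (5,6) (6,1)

columns 3, 5

(1,4) attacks row 3 at column 4 and diagonals 2, 6.
(2,7) attacks row 3 at column 7 and diagonals 6.
(5,6) attacks row 3 at column 6 and diagonals 4.
(6,1) attacks row 3 at column 1 and diagonals 4.
Attacked columns: {1, 2, 4, 6, 7}. Safe: {3, 5}.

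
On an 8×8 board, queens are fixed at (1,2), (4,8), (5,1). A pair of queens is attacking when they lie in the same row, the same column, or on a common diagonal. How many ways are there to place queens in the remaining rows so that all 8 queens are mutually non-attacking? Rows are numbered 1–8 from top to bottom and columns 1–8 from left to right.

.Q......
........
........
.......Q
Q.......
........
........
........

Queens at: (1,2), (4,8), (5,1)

Branch on row 2: col 5 → 0; col 7 → 1.
Sum: 0 + 1 = 1.

1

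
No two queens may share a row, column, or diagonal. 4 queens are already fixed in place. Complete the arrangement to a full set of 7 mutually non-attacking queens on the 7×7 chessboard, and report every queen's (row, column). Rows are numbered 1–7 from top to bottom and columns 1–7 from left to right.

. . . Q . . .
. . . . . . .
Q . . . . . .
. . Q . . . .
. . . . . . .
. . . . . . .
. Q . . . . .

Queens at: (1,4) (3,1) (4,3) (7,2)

Row 2: attacked by (1,4)→{3,4,5}; (3,1)→{1,2}; (4,3)→{1,3,5}; (7,2)→{2,7}. Safe: 6. Place at column 6.
Row 5: attacked by (1,4)→{4}; (2,6)→{3,6}; (3,1)→{1,3}; (4,3)→{2,3,4}; (7,2)→{2,4}. Safe: 5, 7. Place at column 5.
Row 6: attacked by (1,4)→{4}; (2,6)→{2,6}; (3,1)→{1,4}; (4,3)→{1,3,5}; (5,5)→{4,5,6}; (7,2)→{1,2,3}. Safe: 7. Place at column 7.
Columns [4, 6, 1, 3, 5, 7, 2], r−c [-3, -4, 2, 1, 0, -1, 5], r+c [5, 8, 4, 7, 10, 13, 9] are all distinct, so no two queens attack.

(1,4) (2,6) (3,1) (4,3) (5,5) (6,7) (7,2)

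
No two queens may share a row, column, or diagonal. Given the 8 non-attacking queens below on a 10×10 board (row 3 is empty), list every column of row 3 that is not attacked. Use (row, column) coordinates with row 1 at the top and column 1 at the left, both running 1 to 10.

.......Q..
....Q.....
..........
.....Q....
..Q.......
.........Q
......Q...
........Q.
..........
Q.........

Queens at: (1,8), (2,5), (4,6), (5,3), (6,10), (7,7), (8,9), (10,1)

(1,8) attacks row 3 at column 8 and diagonals 6, 10.
(2,5) attacks row 3 at column 5 and diagonals 4, 6.
(4,6) attacks row 3 at column 6 and diagonals 5, 7.
(5,3) attacks row 3 at column 3 and diagonals 1, 5.
(6,10) attacks row 3 at column 10 and diagonals 7.
(7,7) attacks row 3 at column 7 and diagonals 3.
(8,9) attacks row 3 at column 9 and diagonals 4.
(10,1) attacks row 3 at column 1 and diagonals 8.
Attacked columns: {1, 3, 4, 5, 6, 7, 8, 9, 10}. Safe: {2}.

columns 2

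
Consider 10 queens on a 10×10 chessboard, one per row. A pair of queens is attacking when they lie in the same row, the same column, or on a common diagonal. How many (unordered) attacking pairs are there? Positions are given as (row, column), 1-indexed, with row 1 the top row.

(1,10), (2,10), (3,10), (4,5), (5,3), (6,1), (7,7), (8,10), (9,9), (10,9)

9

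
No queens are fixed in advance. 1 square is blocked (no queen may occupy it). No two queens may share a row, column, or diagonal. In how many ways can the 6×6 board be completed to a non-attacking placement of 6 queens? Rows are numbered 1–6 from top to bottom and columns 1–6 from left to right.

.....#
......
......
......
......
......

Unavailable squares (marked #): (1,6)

Branch on row 1: col 1 → 0; col 2 → 1; col 3 → 1; col 4 → 1; col 5 → 1.
Sum: 0 + 1 + 1 + 1 + 1 = 4.

4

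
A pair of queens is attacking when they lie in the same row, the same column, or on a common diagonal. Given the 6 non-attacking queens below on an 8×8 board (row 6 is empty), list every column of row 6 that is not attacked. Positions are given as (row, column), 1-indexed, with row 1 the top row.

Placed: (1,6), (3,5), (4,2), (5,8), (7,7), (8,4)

columns 3

(1,6) attacks row 6 at column 6 and diagonals 1.
(3,5) attacks row 6 at column 5 and diagonals 2, 8.
(4,2) attacks row 6 at column 2 and diagonals 4.
(5,8) attacks row 6 at column 8 and diagonals 7.
(7,7) attacks row 6 at column 7 and diagonals 6, 8.
(8,4) attacks row 6 at column 4 and diagonals 2, 6.
Attacked columns: {1, 2, 4, 5, 6, 7, 8}. Safe: {3}.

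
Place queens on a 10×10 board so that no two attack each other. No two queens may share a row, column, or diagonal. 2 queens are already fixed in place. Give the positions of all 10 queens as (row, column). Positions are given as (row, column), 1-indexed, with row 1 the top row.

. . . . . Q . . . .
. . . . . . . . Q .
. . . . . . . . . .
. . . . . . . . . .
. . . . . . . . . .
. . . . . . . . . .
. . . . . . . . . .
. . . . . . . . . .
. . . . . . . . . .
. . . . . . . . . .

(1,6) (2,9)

(1,6) (2,9) (3,7) (4,1) (5,4) (6,2) (7,10) (8,8) (9,3) (10,5)

Row 3: attacked by (1,6)→{4,6,8}; (2,9)→{8,9,10}. Safe: 1, 2, 3, 5, 7. Place at column 7.
Row 4: attacked by (1,6)→{3,6,9}; (2,9)→{7,9}; (3,7)→{6,7,8}. Safe: 1, 2, 4, 5, 10. Place at column 1.
Row 5: attacked by (1,6)→{2,6,10}; (2,9)→{6,9}; (3,7)→{5,7,9}; (4,1)→{1,2}. Safe: 3, 4, 8. Place at column 4.
Row 6: attacked by (1,6)→{1,6}; (2,9)→{5,9}; (3,7)→{4,7,10}; (4,1)→{1,3}; (5,4)→{3,4,5}. Safe: 2, 8. Place at column 2.
Row 7: attacked by (1,6)→{6}; (2,9)→{4,9}; (3,7)→{3,7}; (4,1)→{1,4}; (5,4)→{2,4,6}; (6,2)→{1,2,3}. Safe: 5, 8, 10. Place at column 10.
Row 8: attacked by (1,6)→{6}; (2,9)→{3,9}; (3,7)→{2,7}; (4,1)→{1,5}; (5,4)→{1,4,7}; (6,2)→{2,4}; (7,10)→{9,10}. Safe: 8. Place at column 8.
Row 9: attacked by (1,6)→{6}; (2,9)→{2,9}; (3,7)→{1,7}; (4,1)→{1,6}; (5,4)→{4,8}; (6,2)→{2,5}; (7,10)→{8,10}; (8,8)→{7,8,9}. Safe: 3. Place at column 3.
Row 10: attacked by (1,6)→{6}; (2,9)→{1,9}; (3,7)→{7}; (4,1)→{1,7}; (5,4)→{4,9}; (6,2)→{2,6}; (7,10)→{7,10}; (8,8)→{6,8,10}; (9,3)→{2,3,4}. Safe: 5. Place at column 5.
Columns [6, 9, 7, 1, 4, 2, 10, 8, 3, 5], r−c [-5, -7, -4, 3, 1, 4, -3, 0, 6, 5], r+c [7, 11, 10, 5, 9, 8, 17, 16, 12, 15] are all distinct, so no two queens attack.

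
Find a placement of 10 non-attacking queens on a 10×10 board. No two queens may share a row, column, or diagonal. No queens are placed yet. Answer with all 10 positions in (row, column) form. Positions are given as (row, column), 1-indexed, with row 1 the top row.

(1,8) (2,2) (3,5) (4,1) (5,9) (6,4) (7,10) (8,7) (9,3) (10,6)

Row 1: Safe: 1, 2, 3, 4, 5, 6, 7, 8, 9, 10. Place at column 8.
Row 2: attacked by (1,8)→{7,8,9}. Safe: 1, 2, 3, 4, 5, 6, 10. Place at column 2.
Row 3: attacked by (1,8)→{6,8,10}; (2,2)→{1,2,3}. Safe: 4, 5, 7, 9. Place at column 5.
Row 4: attacked by (1,8)→{5,8}; (2,2)→{2,4}; (3,5)→{4,5,6}. Safe: 1, 3, 7, 9, 10. Place at column 1.
Row 5: attacked by (1,8)→{4,8}; (2,2)→{2,5}; (3,5)→{3,5,7}; (4,1)→{1,2}. Safe: 6, 9, 10. Place at column 9.
Row 6: attacked by (1,8)→{3,8}; (2,2)→{2,6}; (3,5)→{2,5,8}; (4,1)→{1,3}; (5,9)→{8,9,10}. Safe: 4, 7. Place at column 4.
Row 7: attacked by (1,8)→{2,8}; (2,2)→{2,7}; (3,5)→{1,5,9}; (4,1)→{1,4}; (5,9)→{7,9}; (6,4)→{3,4,5}. Safe: 6, 10. Place at column 10.
Row 8: attacked by (1,8)→{1,8}; (2,2)→{2,8}; (3,5)→{5,10}; (4,1)→{1,5}; (5,9)→{6,9}; (6,4)→{2,4,6}; (7,10)→{9,10}. Safe: 3, 7. Place at column 7.
Row 9: attacked by (1,8)→{8}; (2,2)→{2,9}; (3,5)→{5}; (4,1)→{1,6}; (5,9)→{5,9}; (6,4)→{1,4,7}; (7,10)→{8,10}; (8,7)→{6,7,8}. Safe: 3. Place at column 3.
Row 10: attacked by (1,8)→{8}; (2,2)→{2,10}; (3,5)→{5}; (4,1)→{1,7}; (5,9)→{4,9}; (6,4)→{4,8}; (7,10)→{7,10}; (8,7)→{5,7,9}; (9,3)→{2,3,4}. Safe: 6. Place at column 6.
Columns [8, 2, 5, 1, 9, 4, 10, 7, 3, 6], r−c [-7, 0, -2, 3, -4, 2, -3, 1, 6, 4], r+c [9, 4, 8, 5, 14, 10, 17, 15, 12, 16] are all distinct, so no two queens attack.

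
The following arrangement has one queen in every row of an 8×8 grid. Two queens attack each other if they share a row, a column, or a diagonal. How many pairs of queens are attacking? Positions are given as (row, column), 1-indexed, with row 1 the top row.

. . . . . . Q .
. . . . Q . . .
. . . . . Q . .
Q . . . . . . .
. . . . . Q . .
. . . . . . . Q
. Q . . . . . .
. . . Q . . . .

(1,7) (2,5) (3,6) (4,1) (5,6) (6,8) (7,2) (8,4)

Same column: (3,6)–(5,6) (column 6).
Same diagonal: (2,5)–(3,6) (|2−3| = |5−6| = 1); (3,6)–(7,2) (|3−7| = |6−2| = 4).
Total attacking pairs: 3.

3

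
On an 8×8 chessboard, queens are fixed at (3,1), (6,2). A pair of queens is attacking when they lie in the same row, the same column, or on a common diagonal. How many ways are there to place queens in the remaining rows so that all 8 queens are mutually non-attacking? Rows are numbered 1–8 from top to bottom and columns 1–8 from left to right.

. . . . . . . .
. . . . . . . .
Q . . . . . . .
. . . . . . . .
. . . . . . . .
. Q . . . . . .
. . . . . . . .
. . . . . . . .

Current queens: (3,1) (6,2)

Branch on row 1: col 4 → 3; col 5 → 1; col 6 → 3; col 8 → 1.
Sum: 3 + 1 + 3 + 1 = 8.

8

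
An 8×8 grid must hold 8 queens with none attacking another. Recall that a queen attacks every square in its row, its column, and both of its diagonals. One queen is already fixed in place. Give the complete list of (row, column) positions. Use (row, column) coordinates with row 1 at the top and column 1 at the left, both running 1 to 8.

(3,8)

Row 1: attacked by (3,8)→{6,8}. Safe: 1, 2, 3, 4, 5, 7. Place at column 1.
Row 2: attacked by (1,1)→{1,2}; (3,8)→{7,8}. Safe: 3, 4, 5, 6. Place at column 6.
Row 4: attacked by (1,1)→{1,4}; (2,6)→{4,6,8}; (3,8)→{7,8}. Safe: 2, 3, 5. Place at column 3.
Row 5: attacked by (1,1)→{1,5}; (2,6)→{3,6}; (3,8)→{6,8}; (4,3)→{2,3,4}. Safe: 7. Place at column 7.
Row 6: attacked by (1,1)→{1,6}; (2,6)→{2,6}; (3,8)→{5,8}; (4,3)→{1,3,5}; (5,7)→{6,7,8}. Safe: 4. Place at column 4.
Row 7: attacked by (1,1)→{1,7}; (2,6)→{1,6}; (3,8)→{4,8}; (4,3)→{3,6}; (5,7)→{5,7}; (6,4)→{3,4,5}. Safe: 2. Place at column 2.
Row 8: attacked by (1,1)→{1,8}; (2,6)→{6}; (3,8)→{3,8}; (4,3)→{3,7}; (5,7)→{4,7}; (6,4)→{2,4,6}; (7,2)→{1,2,3}. Safe: 5. Place at column 5.
Columns [1, 6, 8, 3, 7, 4, 2, 5], r−c [0, -4, -5, 1, -2, 2, 5, 3], r+c [2, 8, 11, 7, 12, 10, 9, 13] are all distinct, so no two queens attack.

(1,1) (2,6) (3,8) (4,3) (5,7) (6,4) (7,2) (8,5)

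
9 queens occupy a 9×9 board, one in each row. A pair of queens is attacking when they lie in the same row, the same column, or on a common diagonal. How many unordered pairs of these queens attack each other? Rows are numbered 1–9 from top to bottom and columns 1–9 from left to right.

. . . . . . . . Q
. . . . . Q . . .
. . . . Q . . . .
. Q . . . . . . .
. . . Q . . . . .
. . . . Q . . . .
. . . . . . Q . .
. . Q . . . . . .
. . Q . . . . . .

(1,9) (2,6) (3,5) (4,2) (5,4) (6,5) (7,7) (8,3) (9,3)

Same column: (3,5)–(6,5) (column 5); (8,3)–(9,3) (column 3).
Same diagonal: (2,6)–(3,5) (|2−3| = |6−5| = 1); (5,4)–(6,5) (|5−6| = |4−5| = 1); (6,5)–(8,3) (|6−8| = |5−3| = 2).
Total attacking pairs: 5.

5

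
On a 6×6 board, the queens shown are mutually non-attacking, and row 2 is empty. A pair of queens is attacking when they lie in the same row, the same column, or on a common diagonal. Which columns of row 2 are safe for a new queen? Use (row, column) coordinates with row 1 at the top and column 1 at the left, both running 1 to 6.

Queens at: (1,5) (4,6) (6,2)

(1,5) attacks row 2 at column 5 and diagonals 4, 6.
(4,6) attacks row 2 at column 6 and diagonals 4.
(6,2) attacks row 2 at column 2 and diagonals 6.
Attacked columns: {2, 4, 5, 6}. Safe: {1, 3}.

columns 1, 3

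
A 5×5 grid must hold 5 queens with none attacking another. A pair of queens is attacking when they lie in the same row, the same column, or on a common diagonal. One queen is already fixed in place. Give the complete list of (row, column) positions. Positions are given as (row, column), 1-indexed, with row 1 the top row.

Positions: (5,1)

(1,3) (2,5) (3,2) (4,4) (5,1)

Row 1: attacked by (5,1)→{1,5}. Safe: 2, 3, 4. Place at column 3.
Row 2: attacked by (1,3)→{2,3,4}; (5,1)→{1,4}. Safe: 5. Place at column 5.
Row 3: attacked by (1,3)→{1,3,5}; (2,5)→{4,5}; (5,1)→{1,3}. Safe: 2. Place at column 2.
Row 4: attacked by (1,3)→{3}; (2,5)→{3,5}; (3,2)→{1,2,3}; (5,1)→{1,2}. Safe: 4. Place at column 4.
Columns [3, 5, 2, 4, 1], r−c [-2, -3, 1, 0, 4], r+c [4, 7, 5, 8, 6] are all distinct, so no two queens attack.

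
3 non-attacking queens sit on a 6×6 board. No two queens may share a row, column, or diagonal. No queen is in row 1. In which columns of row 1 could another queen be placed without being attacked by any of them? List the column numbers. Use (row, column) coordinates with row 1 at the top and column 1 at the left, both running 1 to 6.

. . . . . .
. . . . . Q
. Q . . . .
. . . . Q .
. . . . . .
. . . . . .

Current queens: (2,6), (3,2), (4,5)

(2,6) attacks row 1 at column 6 and diagonals 5.
(3,2) attacks row 1 at column 2 and diagonals 4.
(4,5) attacks row 1 at column 5 and diagonals 2.
Attacked columns: {2, 4, 5, 6}. Safe: {1, 3}.

columns 1, 3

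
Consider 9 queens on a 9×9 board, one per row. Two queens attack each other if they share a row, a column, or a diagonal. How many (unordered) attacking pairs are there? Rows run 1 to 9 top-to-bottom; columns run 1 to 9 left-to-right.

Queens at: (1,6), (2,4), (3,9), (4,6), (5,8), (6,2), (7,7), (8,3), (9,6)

4

Same column: (1,6)–(4,6) (column 6); (1,6)–(9,6) (column 6); (4,6)–(9,6) (column 6).
Same diagonal: (2,4)–(4,6) (|2−4| = |4−6| = 2).
Total attacking pairs: 4.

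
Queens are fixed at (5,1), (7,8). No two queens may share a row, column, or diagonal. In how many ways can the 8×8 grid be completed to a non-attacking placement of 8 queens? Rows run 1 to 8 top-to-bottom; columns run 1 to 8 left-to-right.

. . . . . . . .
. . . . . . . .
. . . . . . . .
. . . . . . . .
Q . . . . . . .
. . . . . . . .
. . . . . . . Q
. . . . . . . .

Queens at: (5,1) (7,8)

3

Branch on row 1: col 3 → 1; col 4 → 1; col 6 → 0; col 7 → 1.
Sum: 1 + 1 + 0 + 1 = 3.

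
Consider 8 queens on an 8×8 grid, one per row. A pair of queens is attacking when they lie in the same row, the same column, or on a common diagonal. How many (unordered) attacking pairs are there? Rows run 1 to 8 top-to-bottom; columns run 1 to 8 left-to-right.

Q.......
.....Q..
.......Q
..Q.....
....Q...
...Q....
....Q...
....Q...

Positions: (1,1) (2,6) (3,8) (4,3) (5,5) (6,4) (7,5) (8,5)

6

Same column: (5,5)–(7,5) (column 5); (5,5)–(8,5) (column 5); (7,5)–(8,5) (column 5).
Same diagonal: (1,1)–(5,5) (|1−5| = |1−5| = 4); (5,5)–(6,4) (|5−6| = |5−4| = 1); (6,4)–(7,5) (|6−7| = |4−5| = 1).
Total attacking pairs: 6.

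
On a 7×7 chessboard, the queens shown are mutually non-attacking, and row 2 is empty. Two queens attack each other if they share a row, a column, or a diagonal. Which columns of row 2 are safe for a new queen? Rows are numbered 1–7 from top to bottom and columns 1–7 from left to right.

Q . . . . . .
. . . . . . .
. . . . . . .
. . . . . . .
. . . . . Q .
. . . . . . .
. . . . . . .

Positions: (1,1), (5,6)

(1,1) attacks row 2 at column 1 and diagonals 2.
(5,6) attacks row 2 at column 6 and diagonals 3.
Attacked columns: {1, 2, 3, 6}. Safe: {4, 5, 7}.

columns 4, 5, 7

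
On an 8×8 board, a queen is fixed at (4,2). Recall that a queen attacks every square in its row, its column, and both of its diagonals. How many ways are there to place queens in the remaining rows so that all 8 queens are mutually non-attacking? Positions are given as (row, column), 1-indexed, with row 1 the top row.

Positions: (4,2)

8

Branch on row 1: col 1 → 0; col 3 → 2; col 4 → 2; col 6 → 3; col 7 → 1; col 8 → 0.
Sum: 0 + 2 + 2 + 3 + 1 + 0 = 8.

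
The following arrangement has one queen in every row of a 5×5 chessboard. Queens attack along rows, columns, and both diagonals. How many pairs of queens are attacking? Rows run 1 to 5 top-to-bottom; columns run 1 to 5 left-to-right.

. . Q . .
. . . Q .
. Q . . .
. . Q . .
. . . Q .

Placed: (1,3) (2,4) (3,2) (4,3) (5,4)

6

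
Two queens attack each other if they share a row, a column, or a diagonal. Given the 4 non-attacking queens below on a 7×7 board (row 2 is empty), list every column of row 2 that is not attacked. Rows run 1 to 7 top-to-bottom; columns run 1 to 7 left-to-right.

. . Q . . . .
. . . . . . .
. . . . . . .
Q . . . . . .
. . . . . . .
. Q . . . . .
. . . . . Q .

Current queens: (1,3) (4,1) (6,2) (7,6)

(1,3) attacks row 2 at column 3 and diagonals 2, 4.
(4,1) attacks row 2 at column 1 and diagonals 3.
(6,2) attacks row 2 at column 2 and diagonals 6.
(7,6) attacks row 2 at column 6 and diagonals 1.
Attacked columns: {1, 2, 3, 4, 6}. Safe: {5, 7}.

columns 5, 7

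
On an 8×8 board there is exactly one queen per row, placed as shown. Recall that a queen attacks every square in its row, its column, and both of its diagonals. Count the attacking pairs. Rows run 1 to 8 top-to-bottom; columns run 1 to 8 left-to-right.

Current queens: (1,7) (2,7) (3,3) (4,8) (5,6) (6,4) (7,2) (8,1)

4

Same column: (1,7)–(2,7) (column 7).
Same diagonal: (2,7)–(7,2) (|2−7| = |7−2| = 5); (2,7)–(8,1) (|2−8| = |7−1| = 6); (7,2)–(8,1) (|7−8| = |2−1| = 1).
Total attacking pairs: 4.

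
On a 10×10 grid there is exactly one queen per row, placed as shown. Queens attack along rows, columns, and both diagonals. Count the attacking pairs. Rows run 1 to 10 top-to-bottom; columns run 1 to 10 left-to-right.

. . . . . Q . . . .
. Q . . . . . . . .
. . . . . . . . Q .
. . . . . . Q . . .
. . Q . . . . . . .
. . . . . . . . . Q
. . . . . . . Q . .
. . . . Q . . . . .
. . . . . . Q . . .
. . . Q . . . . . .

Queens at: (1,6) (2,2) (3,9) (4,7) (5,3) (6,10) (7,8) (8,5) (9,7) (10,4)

Same column: (4,7)–(9,7) (column 7).
Same diagonal: (5,3)–(9,7) (|5−9| = |3−7| = 4); (6,10)–(9,7) (|6−9| = |10−7| = 3).
Total attacking pairs: 3.

3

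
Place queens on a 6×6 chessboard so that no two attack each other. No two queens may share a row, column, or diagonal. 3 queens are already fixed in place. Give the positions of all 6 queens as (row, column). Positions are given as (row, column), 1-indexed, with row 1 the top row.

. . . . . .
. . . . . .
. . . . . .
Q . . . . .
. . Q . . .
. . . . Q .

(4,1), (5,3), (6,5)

(1,2) (2,4) (3,6) (4,1) (5,3) (6,5)

Row 1: attacked by (4,1)→{1,4}; (5,3)→{3}; (6,5)→{5}. Safe: 2, 6. Place at column 2.
Row 2: attacked by (1,2)→{1,2,3}; (4,1)→{1,3}; (5,3)→{3,6}; (6,5)→{1,5}. Safe: 4. Place at column 4.
Row 3: attacked by (1,2)→{2,4}; (2,4)→{3,4,5}; (4,1)→{1,2}; (5,3)→{1,3,5}; (6,5)→{2,5}. Safe: 6. Place at column 6.
Columns [2, 4, 6, 1, 3, 5], r−c [-1, -2, -3, 3, 2, 1], r+c [3, 6, 9, 5, 8, 11] are all distinct, so no two queens attack.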